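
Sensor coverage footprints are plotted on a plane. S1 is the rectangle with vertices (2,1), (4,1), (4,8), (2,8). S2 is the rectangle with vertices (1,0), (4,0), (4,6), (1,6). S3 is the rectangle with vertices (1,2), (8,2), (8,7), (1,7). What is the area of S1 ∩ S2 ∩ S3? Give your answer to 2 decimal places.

8.00

The intersection is the polygon with vertices (2,6), (4,6), (4,2), (2,2).
By the shoelace formula its area is 8.00.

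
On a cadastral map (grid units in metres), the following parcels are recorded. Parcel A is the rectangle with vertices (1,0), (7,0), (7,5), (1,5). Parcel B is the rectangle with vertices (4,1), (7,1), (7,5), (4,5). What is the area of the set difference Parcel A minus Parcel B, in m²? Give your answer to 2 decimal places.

18.00

|Parcel A∩Parcel B|: x∈[4,7], y∈[1,5] → 3·4 = 12.
|Parcel A| = 30.
|Parcel A ∖ Parcel B| = |Parcel A| − |Parcel A∩Parcel B| = 30 − 12 = 18.00.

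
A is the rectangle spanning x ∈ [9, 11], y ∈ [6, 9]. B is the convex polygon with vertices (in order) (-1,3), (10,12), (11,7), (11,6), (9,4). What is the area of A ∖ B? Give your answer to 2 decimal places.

|A| = 6, |A∩B| = 5.6.
|A ∖ B| = |A| − |A∩B| = 6 − 5.6 = 0.40.

0.40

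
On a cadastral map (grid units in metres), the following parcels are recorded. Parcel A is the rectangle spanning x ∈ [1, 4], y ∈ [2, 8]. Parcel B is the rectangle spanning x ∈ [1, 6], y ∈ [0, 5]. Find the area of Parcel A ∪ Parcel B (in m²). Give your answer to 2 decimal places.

By inclusion–exclusion:
Individual areas: |Parcel A| = 18, |Parcel B| = 25.
|Parcel A∩Parcel B|: x∈[1,4], y∈[2,5] → 3·3 = 9.
|Parcel A ∪ Parcel B| = 43 − 9 = 34.00.

34.00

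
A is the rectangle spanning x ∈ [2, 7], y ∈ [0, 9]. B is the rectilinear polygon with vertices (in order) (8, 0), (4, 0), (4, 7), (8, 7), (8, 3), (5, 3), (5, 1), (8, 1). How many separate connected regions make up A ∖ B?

A ∖ B splits into 2 disjoint pieces (area 4, area 24).

2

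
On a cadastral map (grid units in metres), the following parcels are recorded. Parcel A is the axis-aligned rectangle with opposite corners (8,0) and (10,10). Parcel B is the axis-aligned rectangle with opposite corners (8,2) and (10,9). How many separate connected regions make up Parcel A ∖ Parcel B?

Parcel A ∖ Parcel B splits into 2 disjoint pieces (area 4, area 2).

2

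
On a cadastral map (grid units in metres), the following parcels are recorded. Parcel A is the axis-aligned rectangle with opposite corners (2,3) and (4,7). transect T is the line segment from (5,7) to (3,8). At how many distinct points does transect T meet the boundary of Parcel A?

0

The segment lies entirely outside Parcel A and never meets its boundary.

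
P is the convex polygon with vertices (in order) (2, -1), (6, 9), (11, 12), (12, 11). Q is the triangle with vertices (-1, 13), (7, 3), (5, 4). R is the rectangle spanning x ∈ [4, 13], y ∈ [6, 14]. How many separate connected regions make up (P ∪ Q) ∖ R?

(P ∪ Q) ∖ R is a single connected region.

1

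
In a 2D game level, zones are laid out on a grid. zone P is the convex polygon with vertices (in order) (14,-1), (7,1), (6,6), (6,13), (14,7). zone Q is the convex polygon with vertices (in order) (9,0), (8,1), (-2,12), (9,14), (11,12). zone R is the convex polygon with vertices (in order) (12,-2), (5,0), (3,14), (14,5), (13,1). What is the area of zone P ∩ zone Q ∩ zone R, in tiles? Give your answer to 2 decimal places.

The intersection is the polygon with vertices (8,1), (6.718,2.41), (6,6), (6,11.546), (10.333,8), (9.068,0.409), (8.4,0.6).
By the shoelace formula its area is 31.17.

31.17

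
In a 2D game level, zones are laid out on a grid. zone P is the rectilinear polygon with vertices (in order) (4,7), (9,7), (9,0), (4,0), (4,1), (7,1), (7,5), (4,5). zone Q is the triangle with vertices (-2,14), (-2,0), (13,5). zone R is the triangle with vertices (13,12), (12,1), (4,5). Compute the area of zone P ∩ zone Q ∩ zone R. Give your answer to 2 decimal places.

The intersection is the polygon with vertices (9,3.667), (7.6,3.2), (7,3.5), (7,5), (4,5), (6.571,7), (9,7).
By the shoelace formula its area is 10.61.

10.61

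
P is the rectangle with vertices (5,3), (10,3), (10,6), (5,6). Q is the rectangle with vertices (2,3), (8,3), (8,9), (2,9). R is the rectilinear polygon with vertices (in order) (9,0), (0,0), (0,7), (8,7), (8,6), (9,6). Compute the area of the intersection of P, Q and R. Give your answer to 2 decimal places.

9.00

The intersection is the polygon with vertices (8,6), (8,3), (5,3), (5,6).
By the shoelace formula its area is 9.00.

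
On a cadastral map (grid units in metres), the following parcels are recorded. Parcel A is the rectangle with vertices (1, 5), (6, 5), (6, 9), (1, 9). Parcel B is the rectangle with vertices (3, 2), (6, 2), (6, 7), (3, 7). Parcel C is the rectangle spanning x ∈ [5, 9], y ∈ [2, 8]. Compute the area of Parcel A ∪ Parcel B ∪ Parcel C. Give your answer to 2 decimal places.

47.00

By inclusion–exclusion:
Individual areas: |Parcel A| = 20, |Parcel B| = 15, |Parcel C| = 24.
|Parcel A∩Parcel B|: x∈[3,6], y∈[5,7] → 3·2 = 6.
|Parcel A∩Parcel C|: x∈[5,6], y∈[5,8] → 1·3 = 3.
|Parcel B∩Parcel C|: x∈[5,6], y∈[2,7] → 1·5 = 5.
|Parcel A∩Parcel B∩Parcel C| = 2.
|Parcel A ∪ Parcel B ∪ Parcel C| = 59 − 14 + 2 = 47.00.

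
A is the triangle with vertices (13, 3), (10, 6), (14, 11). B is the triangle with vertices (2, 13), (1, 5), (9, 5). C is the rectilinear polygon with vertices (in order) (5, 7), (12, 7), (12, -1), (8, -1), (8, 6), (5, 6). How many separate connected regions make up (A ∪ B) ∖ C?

(A ∪ B) ∖ C splits into 2 disjoint pieces (area 9.9, area 28.75).

2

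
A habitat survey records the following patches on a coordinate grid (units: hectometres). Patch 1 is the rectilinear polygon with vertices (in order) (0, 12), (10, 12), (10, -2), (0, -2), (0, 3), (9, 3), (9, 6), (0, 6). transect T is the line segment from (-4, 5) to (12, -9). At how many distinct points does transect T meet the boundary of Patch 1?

The segment meets the boundary at (4,-2), (0,1.5).

2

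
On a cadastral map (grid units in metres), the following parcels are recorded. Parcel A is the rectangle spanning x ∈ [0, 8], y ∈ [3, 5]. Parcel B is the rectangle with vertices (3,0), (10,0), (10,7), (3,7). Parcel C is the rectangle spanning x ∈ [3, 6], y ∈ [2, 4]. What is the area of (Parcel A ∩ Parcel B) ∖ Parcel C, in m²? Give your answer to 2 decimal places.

7.00

|Parcel A ∩ Parcel B| = 10.
|(Parcel A ∩ Parcel B) ∩ Parcel C| = 3.
|(Parcel A ∩ Parcel B) ∖ Parcel C| = 10 − 3 = 7.00.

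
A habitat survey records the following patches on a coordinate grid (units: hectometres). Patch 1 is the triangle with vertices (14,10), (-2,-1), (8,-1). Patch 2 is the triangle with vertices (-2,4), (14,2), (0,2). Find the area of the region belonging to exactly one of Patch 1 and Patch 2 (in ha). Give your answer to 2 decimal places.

|Patch 1| = 55, |Patch 2| = 14, |Patch 1∩Patch 2| = 6.0467.
|Patch 1 △ Patch 2| = |Patch 1| + |Patch 2| − 2·|Patch 1∩Patch 2| = 55 + 14 − 12.0934 = 56.91.

56.91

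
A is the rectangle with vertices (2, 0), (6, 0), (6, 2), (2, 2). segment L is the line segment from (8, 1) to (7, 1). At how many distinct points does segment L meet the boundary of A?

0

The segment lies entirely outside A and never meets its boundary.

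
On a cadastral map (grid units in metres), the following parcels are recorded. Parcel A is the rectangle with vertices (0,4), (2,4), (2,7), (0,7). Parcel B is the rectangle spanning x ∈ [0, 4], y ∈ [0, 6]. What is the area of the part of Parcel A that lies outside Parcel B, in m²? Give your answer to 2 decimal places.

|Parcel A∩Parcel B|: x∈[0,2], y∈[4,6] → 2·2 = 4.
|Parcel A| = 6.
|Parcel A ∖ Parcel B| = |Parcel A| − |Parcel A∩Parcel B| = 6 − 4 = 2.00.

2.00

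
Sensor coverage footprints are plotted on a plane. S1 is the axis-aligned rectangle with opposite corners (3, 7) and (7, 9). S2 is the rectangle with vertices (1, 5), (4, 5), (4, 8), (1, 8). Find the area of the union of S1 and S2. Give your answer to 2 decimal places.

By inclusion–exclusion:
Individual areas: |S1| = 8, |S2| = 9.
|S1∩S2|: x∈[3,4], y∈[7,8] → 1·1 = 1.
|S1 ∪ S2| = 17 − 1 = 16.00.

16.00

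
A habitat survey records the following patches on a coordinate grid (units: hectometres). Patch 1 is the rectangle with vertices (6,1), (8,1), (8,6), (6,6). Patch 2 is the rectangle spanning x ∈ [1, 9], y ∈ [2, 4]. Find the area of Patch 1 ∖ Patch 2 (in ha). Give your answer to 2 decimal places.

|Patch 1∩Patch 2|: x∈[6,8], y∈[2,4] → 2·2 = 4.
|Patch 1| = 10.
|Patch 1 ∖ Patch 2| = |Patch 1| − |Patch 1∩Patch 2| = 10 − 4 = 6.00.

6.00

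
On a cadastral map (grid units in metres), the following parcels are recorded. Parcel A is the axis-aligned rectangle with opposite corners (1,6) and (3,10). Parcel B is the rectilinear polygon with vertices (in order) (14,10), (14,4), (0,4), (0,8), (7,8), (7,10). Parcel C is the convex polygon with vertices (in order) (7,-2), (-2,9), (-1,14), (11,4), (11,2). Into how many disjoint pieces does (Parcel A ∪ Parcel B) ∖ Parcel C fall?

2

(Parcel A ∪ Parcel B) ∖ Parcel C splits into 2 disjoint pieces (area 35.6, area 2.6717).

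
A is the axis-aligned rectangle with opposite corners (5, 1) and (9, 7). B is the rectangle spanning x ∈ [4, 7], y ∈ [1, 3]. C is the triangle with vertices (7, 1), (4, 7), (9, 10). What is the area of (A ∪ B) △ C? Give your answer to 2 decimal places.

21.50

|A ∪ B| = 26.
|(A ∪ B) ∩ C| = 12.
|(A ∪ B) △ C| = 26 + 19.5 − 24 = 21.50.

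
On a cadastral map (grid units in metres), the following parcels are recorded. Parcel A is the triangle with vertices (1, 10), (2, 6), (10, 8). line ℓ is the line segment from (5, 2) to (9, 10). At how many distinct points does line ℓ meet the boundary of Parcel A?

The segment meets the boundary at (8.2,8.4), (7.714,7.429).

2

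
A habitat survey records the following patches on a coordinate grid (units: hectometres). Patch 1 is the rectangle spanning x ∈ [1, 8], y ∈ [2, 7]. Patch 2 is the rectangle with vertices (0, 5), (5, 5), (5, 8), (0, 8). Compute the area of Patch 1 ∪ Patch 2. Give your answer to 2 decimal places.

By inclusion–exclusion:
Individual areas: |Patch 1| = 35, |Patch 2| = 15.
|Patch 1∩Patch 2|: x∈[1,5], y∈[5,7] → 4·2 = 8.
|Patch 1 ∪ Patch 2| = 50 − 8 = 42.00.

42.00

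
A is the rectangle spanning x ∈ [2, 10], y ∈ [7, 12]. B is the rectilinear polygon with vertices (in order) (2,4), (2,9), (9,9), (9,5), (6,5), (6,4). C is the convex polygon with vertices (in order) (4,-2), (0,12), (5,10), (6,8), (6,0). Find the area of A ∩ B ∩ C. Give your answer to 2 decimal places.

7.75

The intersection is the polygon with vertices (5.5,9), (6,8), (6,7), (2,7), (2,9).
By the shoelace formula its area is 7.75.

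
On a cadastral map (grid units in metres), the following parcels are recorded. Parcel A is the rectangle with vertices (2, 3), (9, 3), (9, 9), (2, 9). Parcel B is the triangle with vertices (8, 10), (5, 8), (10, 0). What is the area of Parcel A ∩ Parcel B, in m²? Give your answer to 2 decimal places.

13.84

The intersection is the polygon with vertices (9,3), (8.125,3), (5,8), (6.5,9), (8.2,9), (9,5).
By the shoelace formula its area is 13.84.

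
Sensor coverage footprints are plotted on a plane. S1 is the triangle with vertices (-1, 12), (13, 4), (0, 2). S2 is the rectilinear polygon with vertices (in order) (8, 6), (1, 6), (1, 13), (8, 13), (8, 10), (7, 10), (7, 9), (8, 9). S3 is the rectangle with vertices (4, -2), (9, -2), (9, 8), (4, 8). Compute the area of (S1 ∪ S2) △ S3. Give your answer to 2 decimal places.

96.86

|S1 ∪ S2| = 94.
|(S1 ∪ S2) ∩ S3| = 23.5714.
|(S1 ∪ S2) △ S3| = 94 + 50 − 47.1429 = 96.86.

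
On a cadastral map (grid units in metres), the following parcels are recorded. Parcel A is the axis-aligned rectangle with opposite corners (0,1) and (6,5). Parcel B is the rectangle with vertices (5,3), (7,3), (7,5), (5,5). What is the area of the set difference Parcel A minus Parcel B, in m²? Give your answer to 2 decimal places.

|Parcel A∩Parcel B|: x∈[5,6], y∈[3,5] → 1·2 = 2.
|Parcel A| = 24.
|Parcel A ∖ Parcel B| = |Parcel A| − |Parcel A∩Parcel B| = 24 − 2 = 22.00.

22.00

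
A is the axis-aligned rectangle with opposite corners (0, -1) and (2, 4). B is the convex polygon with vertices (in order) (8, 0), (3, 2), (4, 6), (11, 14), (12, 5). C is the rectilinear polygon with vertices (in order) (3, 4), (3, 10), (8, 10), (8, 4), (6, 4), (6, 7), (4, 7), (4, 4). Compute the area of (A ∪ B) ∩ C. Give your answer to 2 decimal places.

|A ∪ B| = 78.5.
|(A ∪ B) ∩ C| = 11.94.

11.94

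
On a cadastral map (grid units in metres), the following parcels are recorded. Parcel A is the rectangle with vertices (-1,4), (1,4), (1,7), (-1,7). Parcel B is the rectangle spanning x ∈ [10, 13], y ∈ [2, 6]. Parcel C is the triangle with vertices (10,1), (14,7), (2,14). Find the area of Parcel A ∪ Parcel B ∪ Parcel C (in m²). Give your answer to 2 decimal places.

60.08

By inclusion–exclusion:
Individual areas: |Parcel A| = 6, |Parcel B| = 12, |Parcel C| = 50.
|Parcel A∩Parcel B| = 0 (no overlap).
|Parcel A∩Parcel C| = 0.
|Parcel B∩Parcel C| = 7.9167.
|Parcel A∩Parcel B∩Parcel C| = 0.
|Parcel A ∪ Parcel B ∪ Parcel C| = 68 − 7.9167 + 0 = 60.08.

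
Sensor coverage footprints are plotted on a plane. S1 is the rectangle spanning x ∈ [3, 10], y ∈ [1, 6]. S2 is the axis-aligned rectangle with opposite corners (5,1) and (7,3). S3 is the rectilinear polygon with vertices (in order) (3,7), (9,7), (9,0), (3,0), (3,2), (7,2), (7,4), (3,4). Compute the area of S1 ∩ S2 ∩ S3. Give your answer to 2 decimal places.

2.00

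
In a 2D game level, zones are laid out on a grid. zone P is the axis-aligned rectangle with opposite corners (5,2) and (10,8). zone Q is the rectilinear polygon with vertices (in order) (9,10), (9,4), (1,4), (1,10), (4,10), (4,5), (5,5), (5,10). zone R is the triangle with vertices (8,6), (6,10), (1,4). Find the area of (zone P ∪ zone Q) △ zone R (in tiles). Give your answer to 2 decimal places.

47.33

|zone P ∪ zone Q| = 57.
|(zone P ∪ zone Q) ∩ zone R| = 12.8357.
|(zone P ∪ zone Q) △ zone R| = 57 + 16 − 25.6714 = 47.33.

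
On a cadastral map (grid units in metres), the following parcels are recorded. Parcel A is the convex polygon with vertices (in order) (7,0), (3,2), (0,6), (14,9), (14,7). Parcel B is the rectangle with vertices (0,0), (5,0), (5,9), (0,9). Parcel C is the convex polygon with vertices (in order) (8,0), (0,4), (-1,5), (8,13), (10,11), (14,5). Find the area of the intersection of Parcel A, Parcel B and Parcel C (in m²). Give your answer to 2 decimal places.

The intersection is the polygon with vertices (0.05,5.933), (0.165,6.035), (5,7.071), (5,1.5), (2.4,2.8).
By the shoelace formula its area is 16.52.

16.52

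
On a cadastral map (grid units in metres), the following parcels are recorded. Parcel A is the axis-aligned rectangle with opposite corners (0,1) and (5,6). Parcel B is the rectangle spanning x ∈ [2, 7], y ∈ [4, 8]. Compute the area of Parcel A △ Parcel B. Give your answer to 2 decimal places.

|Parcel A∩Parcel B|: x∈[2,5], y∈[4,6] → 3·2 = 6.
|Parcel A △ Parcel B| = |Parcel A| + |Parcel B| − 2·|Parcel A∩Parcel B| = 25 + 20 − 12 = 33.00.

33.00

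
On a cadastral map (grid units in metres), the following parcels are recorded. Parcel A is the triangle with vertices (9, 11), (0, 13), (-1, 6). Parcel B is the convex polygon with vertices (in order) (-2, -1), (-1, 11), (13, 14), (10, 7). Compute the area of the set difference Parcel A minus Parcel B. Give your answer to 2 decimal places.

|Parcel A| = 32.5, |Parcel A∩Parcel B| = 28.6124.
|Parcel A ∖ Parcel B| = |Parcel A| − |Parcel A∩Parcel B| = 32.5 − 28.6124 = 3.89.

3.89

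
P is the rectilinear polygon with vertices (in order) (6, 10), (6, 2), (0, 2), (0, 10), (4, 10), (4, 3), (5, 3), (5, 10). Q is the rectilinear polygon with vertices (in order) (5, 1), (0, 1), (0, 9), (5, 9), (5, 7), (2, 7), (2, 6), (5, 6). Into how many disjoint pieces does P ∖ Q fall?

P ∖ Q splits into 3 disjoint pieces (area 8, area 4, area 2).

3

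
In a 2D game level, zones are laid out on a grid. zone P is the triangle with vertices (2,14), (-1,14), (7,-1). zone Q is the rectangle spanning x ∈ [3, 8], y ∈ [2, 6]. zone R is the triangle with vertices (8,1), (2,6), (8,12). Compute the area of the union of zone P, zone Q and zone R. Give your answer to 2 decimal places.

55.37

By inclusion–exclusion:
Individual areas: |zone P| = 22.5, |zone Q| = 20, |zone R| = 33.
|zone P∩zone Q| = 4.
|zone P∩zone R| = 5.0427.
|zone Q∩zone R| = 13.9833.
|zone P∩zone Q∩zone R| = 2.8992.
|zone P ∪ zone Q ∪ zone R| = 75.5 − 23.026 + 2.8992 = 55.37.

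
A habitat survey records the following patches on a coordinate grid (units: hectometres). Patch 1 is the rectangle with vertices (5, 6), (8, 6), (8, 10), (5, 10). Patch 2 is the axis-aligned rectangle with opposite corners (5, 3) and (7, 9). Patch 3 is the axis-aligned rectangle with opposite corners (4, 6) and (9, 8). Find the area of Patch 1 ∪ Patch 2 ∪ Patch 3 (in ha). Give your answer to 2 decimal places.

By inclusion–exclusion:
Individual areas: |Patch 1| = 12, |Patch 2| = 12, |Patch 3| = 10.
|Patch 1∩Patch 2|: x∈[5,7], y∈[6,9] → 2·3 = 6.
|Patch 1∩Patch 3|: x∈[5,8], y∈[6,8] → 3·2 = 6.
|Patch 2∩Patch 3|: x∈[5,7], y∈[6,8] → 2·2 = 4.
|Patch 1∩Patch 2∩Patch 3| = 4.
|Patch 1 ∪ Patch 2 ∪ Patch 3| = 34 − 16 + 4 = 22.00.

22.00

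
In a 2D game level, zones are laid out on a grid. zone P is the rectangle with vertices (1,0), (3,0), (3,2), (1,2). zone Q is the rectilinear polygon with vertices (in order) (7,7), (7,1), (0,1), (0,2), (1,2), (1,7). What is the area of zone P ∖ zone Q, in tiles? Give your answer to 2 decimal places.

2.00

|zone P| = 4, |zone P∩zone Q| = 2.
|zone P ∖ zone Q| = |zone P| − |zone P∩zone Q| = 4 − 2 = 2.00.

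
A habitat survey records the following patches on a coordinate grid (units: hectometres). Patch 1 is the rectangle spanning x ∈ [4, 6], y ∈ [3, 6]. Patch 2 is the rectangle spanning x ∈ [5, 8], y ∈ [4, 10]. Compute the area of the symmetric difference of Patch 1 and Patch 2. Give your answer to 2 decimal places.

20.00

|Patch 1∩Patch 2|: x∈[5,6], y∈[4,6] → 1·2 = 2.
|Patch 1 △ Patch 2| = |Patch 1| + |Patch 2| − 2·|Patch 1∩Patch 2| = 6 + 18 − 4 = 20.00.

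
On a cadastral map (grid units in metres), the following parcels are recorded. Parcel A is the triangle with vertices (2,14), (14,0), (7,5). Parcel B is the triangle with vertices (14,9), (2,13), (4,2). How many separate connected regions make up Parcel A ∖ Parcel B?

2

Parcel A ∖ Parcel B splits into 2 disjoint pieces (area 0.2591, area 6.9399).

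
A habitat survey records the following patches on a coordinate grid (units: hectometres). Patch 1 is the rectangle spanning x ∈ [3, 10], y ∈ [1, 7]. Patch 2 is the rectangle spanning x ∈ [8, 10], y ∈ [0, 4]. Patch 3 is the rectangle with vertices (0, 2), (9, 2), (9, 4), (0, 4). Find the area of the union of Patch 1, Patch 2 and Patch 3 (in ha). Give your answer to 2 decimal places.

50.00

By inclusion–exclusion:
Individual areas: |Patch 1| = 42, |Patch 2| = 8, |Patch 3| = 18.
|Patch 1∩Patch 2|: x∈[8,10], y∈[1,4] → 2·3 = 6.
|Patch 1∩Patch 3|: x∈[3,9], y∈[2,4] → 6·2 = 12.
|Patch 2∩Patch 3|: x∈[8,9], y∈[2,4] → 1·2 = 2.
|Patch 1∩Patch 2∩Patch 3| = 2.
|Patch 1 ∪ Patch 2 ∪ Patch 3| = 68 − 20 + 2 = 50.00.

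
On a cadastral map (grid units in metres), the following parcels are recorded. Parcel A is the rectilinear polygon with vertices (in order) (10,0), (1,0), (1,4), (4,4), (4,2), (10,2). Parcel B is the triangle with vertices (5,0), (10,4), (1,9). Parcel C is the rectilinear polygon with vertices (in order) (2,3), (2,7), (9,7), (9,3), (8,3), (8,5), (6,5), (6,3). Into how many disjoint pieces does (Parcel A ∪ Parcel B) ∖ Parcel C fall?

3

(Parcel A ∪ Parcel B) ∖ Parcel C splits into 3 disjoint pieces (area 30.1111, area 2.725, area 0.6778).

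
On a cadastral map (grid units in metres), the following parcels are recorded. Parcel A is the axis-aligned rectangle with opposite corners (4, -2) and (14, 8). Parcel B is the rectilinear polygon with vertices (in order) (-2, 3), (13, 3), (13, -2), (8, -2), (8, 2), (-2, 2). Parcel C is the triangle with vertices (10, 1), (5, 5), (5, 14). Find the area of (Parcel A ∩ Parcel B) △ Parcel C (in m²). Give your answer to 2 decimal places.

|Parcel A ∩ Parcel B| = 29.
|(Parcel A ∩ Parcel B) ∩ Parcel C| = 1.7308.
|(Parcel A ∩ Parcel B) △ Parcel C| = 29 + 22.5 − 3.4615 = 48.04.

48.04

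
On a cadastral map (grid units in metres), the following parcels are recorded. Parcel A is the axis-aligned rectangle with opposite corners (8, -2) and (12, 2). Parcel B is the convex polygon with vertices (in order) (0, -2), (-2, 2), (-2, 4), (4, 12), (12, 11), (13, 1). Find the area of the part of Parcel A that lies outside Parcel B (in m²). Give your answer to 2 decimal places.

|Parcel A| = 16, |Parcel A∩Parcel B| = 6.7692.
|Parcel A ∖ Parcel B| = |Parcel A| − |Parcel A∩Parcel B| = 16 − 6.7692 = 9.23.

9.23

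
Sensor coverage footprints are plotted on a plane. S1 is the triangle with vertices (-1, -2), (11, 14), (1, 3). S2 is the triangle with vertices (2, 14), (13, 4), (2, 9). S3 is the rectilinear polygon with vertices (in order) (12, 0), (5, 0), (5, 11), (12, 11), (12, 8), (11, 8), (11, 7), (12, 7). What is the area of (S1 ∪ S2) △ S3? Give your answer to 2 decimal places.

83.71

|S1 ∪ S2| = 39.7644.
|(S1 ∪ S2) ∩ S3| = 16.0258.
|(S1 ∪ S2) △ S3| = 39.7644 + 76 − 32.0515 = 83.71.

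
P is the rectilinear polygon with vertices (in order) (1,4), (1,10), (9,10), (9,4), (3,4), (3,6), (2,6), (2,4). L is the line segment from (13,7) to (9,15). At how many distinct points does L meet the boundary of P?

0

The segment lies entirely outside P and never meets its boundary.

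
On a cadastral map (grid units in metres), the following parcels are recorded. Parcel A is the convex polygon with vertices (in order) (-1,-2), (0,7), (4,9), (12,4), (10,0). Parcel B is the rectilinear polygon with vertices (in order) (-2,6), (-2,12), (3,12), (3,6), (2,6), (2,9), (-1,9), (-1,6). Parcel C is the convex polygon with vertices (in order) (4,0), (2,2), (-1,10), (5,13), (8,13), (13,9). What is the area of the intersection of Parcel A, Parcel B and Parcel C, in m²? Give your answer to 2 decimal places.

2.25

The intersection is the polygon with vertices (3,6), (2,6), (2,8), (3,8.5).
By the shoelace formula its area is 2.25.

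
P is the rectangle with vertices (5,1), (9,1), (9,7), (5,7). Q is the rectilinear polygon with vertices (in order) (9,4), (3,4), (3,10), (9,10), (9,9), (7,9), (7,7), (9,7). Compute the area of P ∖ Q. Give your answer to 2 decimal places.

12.00

|P| = 24, |P∩Q| = 12.
|P ∖ Q| = |P| − |P∩Q| = 24 − 12 = 12.00.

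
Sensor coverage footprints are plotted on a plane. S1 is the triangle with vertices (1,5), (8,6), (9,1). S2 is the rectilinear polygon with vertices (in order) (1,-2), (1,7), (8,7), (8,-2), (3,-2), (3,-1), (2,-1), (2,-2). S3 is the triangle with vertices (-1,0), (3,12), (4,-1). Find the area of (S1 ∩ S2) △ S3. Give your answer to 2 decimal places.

43.49

|S1 ∩ S2| = 15.75.
|(S1 ∩ S2) ∩ S3| = 2.1307.
|(S1 ∩ S2) △ S3| = 15.75 + 32 − 4.2613 = 43.49.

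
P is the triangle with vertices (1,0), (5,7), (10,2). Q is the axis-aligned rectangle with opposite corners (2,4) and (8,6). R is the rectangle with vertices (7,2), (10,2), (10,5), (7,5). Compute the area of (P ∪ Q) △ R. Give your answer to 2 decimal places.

|P ∪ Q| = 33.2143.
|(P ∪ Q) ∩ R| = 5.
|(P ∪ Q) △ R| = 33.2143 + 9 − 10 = 32.21.

32.21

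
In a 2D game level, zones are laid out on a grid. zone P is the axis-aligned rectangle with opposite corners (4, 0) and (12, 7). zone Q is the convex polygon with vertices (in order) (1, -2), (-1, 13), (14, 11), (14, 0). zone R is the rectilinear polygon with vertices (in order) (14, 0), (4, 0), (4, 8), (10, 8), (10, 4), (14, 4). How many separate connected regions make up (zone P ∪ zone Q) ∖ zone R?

1

(zone P ∪ zone Q) ∖ zone R is a single connected region.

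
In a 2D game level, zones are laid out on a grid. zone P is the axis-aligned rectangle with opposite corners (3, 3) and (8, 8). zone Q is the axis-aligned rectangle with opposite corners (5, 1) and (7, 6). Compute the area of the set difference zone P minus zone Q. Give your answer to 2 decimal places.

|zone P∩zone Q|: x∈[5,7], y∈[3,6] → 2·3 = 6.
|zone P| = 25.
|zone P ∖ zone Q| = |zone P| − |zone P∩zone Q| = 25 − 6 = 19.00.

19.00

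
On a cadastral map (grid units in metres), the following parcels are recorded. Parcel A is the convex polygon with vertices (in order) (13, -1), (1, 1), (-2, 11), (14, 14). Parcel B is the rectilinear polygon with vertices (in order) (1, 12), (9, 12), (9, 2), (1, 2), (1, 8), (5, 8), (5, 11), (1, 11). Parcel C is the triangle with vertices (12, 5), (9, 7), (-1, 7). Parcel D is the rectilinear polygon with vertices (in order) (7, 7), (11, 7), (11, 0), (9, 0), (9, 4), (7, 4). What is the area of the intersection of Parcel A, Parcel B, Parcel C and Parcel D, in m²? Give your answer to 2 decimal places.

2.77

The intersection is the polygon with vertices (7,5.769), (7,7), (9,7), (9,5.462).
By the shoelace formula its area is 2.77.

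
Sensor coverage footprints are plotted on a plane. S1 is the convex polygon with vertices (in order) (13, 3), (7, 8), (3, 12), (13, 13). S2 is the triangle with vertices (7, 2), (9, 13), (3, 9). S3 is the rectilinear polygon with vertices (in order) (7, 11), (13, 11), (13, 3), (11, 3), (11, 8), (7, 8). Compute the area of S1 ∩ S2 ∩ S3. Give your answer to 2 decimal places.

The intersection is the polygon with vertices (8.091,8), (7,8), (7,11), (8.636,11).
By the shoelace formula its area is 4.09.

4.09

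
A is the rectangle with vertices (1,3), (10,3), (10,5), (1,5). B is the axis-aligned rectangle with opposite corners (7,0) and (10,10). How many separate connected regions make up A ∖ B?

A ∖ B is a single connected region.

1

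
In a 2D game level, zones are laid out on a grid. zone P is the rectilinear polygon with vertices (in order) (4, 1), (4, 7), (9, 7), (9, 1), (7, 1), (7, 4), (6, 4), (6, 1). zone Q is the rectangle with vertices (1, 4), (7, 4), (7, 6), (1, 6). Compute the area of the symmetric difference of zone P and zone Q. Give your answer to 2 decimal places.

27.00

|zone P| = 27, |zone Q| = 12, |zone P∩zone Q| = 6.
|zone P △ zone Q| = |zone P| + |zone Q| − 2·|zone P∩zone Q| = 27 + 12 − 12 = 27.00.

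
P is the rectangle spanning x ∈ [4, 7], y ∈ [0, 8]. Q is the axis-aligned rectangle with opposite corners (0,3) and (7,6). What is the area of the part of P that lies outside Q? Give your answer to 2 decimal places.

|P∩Q|: x∈[4,7], y∈[3,6] → 3·3 = 9.
|P| = 24.
|P ∖ Q| = |P| − |P∩Q| = 24 − 9 = 15.00.

15.00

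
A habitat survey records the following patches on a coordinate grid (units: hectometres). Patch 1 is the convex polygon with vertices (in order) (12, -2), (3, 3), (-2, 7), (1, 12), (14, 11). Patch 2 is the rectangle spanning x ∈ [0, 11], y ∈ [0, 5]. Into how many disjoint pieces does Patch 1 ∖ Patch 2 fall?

Patch 1 ∖ Patch 2 is a single connected region.

1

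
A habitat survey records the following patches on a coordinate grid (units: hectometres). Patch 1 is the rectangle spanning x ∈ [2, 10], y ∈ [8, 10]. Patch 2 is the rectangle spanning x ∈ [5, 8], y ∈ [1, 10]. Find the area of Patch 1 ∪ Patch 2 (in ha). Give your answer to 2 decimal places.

By inclusion–exclusion:
Individual areas: |Patch 1| = 16, |Patch 2| = 27.
|Patch 1∩Patch 2|: x∈[5,8], y∈[8,10] → 3·2 = 6.
|Patch 1 ∪ Patch 2| = 43 − 6 = 37.00.

37.00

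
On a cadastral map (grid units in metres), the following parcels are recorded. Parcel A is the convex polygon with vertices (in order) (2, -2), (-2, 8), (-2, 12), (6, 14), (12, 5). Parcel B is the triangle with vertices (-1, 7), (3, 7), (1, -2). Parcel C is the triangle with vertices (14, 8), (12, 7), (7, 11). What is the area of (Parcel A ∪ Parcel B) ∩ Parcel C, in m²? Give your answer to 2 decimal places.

0.56

The region (Parcel A ∪ Parcel B) ∩ Parcel C is the polygon with vertices (9.143,9.286), (7,11), (8.4,10.4).
By the shoelace formula its area is 0.56.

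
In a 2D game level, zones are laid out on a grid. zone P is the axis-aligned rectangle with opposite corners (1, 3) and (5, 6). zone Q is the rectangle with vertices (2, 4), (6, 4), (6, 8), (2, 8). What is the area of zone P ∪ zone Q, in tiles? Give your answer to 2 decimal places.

22.00

By inclusion–exclusion:
Individual areas: |zone P| = 12, |zone Q| = 16.
|zone P∩zone Q|: x∈[2,5], y∈[4,6] → 3·2 = 6.
|zone P ∪ zone Q| = 28 − 6 = 22.00.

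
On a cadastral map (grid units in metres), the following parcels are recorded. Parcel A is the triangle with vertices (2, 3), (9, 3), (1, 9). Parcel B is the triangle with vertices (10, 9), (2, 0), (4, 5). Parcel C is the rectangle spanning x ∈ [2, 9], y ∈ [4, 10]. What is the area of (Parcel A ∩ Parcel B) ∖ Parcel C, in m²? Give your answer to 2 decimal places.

|Parcel A ∩ Parcel B| = 4.8691.
|(Parcel A ∩ Parcel B) ∩ Parcel C| = 3.158.
|(Parcel A ∩ Parcel B) ∖ Parcel C| = 4.8691 − 3.158 = 1.71.

1.71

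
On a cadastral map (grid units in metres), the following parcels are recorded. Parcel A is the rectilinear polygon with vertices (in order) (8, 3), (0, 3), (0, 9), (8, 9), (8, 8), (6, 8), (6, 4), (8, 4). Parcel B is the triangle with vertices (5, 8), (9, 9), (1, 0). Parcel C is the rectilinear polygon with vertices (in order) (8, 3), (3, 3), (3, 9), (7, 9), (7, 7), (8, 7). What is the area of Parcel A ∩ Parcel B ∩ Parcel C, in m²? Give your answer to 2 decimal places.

The intersection is the polygon with vertices (5,8), (7,8.5), (7,8), (6,8), (6,5.625), (3.667,3), (3,3), (3,4).
By the shoelace formula its area is 8.44.

8.44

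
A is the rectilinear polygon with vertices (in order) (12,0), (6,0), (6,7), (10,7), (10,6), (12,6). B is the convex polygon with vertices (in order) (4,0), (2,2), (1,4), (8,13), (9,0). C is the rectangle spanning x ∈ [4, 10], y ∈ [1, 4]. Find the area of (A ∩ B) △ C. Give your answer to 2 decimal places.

20.27

|A ∩ B| = 19.1154.
|(A ∩ B) ∩ C| = 8.4231.
|(A ∩ B) △ C| = 19.1154 + 18 − 16.8462 = 20.27.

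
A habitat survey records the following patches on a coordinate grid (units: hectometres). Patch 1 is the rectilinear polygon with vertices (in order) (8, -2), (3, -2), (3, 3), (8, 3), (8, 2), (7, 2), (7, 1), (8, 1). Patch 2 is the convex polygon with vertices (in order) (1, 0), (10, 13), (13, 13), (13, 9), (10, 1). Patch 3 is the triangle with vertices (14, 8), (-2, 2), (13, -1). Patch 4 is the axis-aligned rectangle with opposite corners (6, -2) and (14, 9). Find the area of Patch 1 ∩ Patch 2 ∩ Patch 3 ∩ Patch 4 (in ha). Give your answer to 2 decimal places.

3.67

The intersection is the polygon with vertices (8,3), (8,2), (7,2), (7,1), (8,1), (8,0.778), (6,0.556), (6,3).
By the shoelace formula its area is 3.67.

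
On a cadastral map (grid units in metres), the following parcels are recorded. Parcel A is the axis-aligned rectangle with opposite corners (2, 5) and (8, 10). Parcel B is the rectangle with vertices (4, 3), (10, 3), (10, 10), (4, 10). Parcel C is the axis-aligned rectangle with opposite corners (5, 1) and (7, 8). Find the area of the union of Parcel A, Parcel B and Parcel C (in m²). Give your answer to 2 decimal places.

56.00

By inclusion–exclusion:
Individual areas: |Parcel A| = 30, |Parcel B| = 42, |Parcel C| = 14.
|Parcel A∩Parcel B|: x∈[4,8], y∈[5,10] → 4·5 = 20.
|Parcel A∩Parcel C|: x∈[5,7], y∈[5,8] → 2·3 = 6.
|Parcel B∩Parcel C|: x∈[5,7], y∈[3,8] → 2·5 = 10.
|Parcel A∩Parcel B∩Parcel C| = 6.
|Parcel A ∪ Parcel B ∪ Parcel C| = 86 − 36 + 6 = 56.00.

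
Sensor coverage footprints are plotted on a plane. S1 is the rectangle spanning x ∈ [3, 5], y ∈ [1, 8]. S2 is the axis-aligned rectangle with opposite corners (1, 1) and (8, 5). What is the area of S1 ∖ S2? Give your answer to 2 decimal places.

|S1∩S2|: x∈[3,5], y∈[1,5] → 2·4 = 8.
|S1| = 14.
|S1 ∖ S2| = |S1| − |S1∩S2| = 14 − 8 = 6.00.

6.00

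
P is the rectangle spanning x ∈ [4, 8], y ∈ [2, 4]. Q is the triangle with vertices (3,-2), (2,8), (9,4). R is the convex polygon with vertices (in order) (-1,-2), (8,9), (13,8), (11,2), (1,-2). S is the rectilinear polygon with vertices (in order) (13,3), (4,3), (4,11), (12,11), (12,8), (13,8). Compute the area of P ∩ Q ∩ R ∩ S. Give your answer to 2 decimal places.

The intersection is the polygon with vertices (8,4), (8,3), (4,3), (4,4).
By the shoelace formula its area is 4.00.

4.00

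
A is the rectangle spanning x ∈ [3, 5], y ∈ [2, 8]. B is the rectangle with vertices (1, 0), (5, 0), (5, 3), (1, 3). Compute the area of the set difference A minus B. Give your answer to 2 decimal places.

10.00

|A∩B|: x∈[3,5], y∈[2,3] → 2·1 = 2.
|A| = 12.
|A ∖ B| = |A| − |A∩B| = 12 − 2 = 10.00.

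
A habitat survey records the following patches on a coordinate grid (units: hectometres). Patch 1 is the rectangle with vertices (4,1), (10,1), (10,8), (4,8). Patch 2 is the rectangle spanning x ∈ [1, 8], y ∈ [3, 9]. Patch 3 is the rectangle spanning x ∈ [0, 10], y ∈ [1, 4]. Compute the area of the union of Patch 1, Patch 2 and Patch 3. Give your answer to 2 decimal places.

73.00

By inclusion–exclusion:
Individual areas: |Patch 1| = 42, |Patch 2| = 42, |Patch 3| = 30.
|Patch 1∩Patch 2|: x∈[4,8], y∈[3,8] → 4·5 = 20.
|Patch 1∩Patch 3|: x∈[4,10], y∈[1,4] → 6·3 = 18.
|Patch 2∩Patch 3|: x∈[1,8], y∈[3,4] → 7·1 = 7.
|Patch 1∩Patch 2∩Patch 3| = 4.
|Patch 1 ∪ Patch 2 ∪ Patch 3| = 114 − 45 + 4 = 73.00.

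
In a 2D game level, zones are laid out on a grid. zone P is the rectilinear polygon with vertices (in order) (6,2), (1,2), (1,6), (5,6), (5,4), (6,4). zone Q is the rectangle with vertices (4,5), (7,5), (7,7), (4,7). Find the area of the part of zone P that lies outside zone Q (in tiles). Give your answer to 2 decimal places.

|zone P| = 18, |zone P∩zone Q| = 1.
|zone P ∖ zone Q| = |zone P| − |zone P∩zone Q| = 18 − 1 = 17.00.

17.00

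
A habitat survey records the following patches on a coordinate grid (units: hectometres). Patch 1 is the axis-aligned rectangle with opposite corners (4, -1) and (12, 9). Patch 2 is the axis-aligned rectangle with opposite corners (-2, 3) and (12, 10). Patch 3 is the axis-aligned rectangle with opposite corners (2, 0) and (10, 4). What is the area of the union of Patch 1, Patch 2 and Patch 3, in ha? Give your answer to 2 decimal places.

136.00

By inclusion–exclusion:
Individual areas: |Patch 1| = 80, |Patch 2| = 98, |Patch 3| = 32.
|Patch 1∩Patch 2|: x∈[4,12], y∈[3,9] → 8·6 = 48.
|Patch 1∩Patch 3|: x∈[4,10], y∈[0,4] → 6·4 = 24.
|Patch 2∩Patch 3|: x∈[2,10], y∈[3,4] → 8·1 = 8.
|Patch 1∩Patch 2∩Patch 3| = 6.
|Patch 1 ∪ Patch 2 ∪ Patch 3| = 210 − 80 + 6 = 136.00.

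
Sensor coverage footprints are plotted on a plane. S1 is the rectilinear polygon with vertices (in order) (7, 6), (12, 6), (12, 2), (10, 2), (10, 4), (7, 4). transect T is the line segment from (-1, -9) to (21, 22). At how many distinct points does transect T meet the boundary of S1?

The segment meets the boundary at (9.645,6), (8.226,4).

2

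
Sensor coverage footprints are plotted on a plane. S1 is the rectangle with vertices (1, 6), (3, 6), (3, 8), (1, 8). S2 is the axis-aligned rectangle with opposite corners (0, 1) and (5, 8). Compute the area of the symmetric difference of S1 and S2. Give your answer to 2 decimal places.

|S1∩S2|: x∈[1,3], y∈[6,8] → 2·2 = 4.
|S1 △ S2| = |S1| + |S2| − 2·|S1∩S2| = 4 + 35 − 8 = 31.00.

31.00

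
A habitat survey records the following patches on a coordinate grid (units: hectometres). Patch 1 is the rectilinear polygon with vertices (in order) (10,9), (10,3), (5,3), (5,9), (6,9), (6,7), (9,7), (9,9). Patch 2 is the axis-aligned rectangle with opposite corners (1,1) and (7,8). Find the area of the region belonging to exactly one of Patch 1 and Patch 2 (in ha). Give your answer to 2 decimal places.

48.00

|Patch 1| = 24, |Patch 2| = 42, |Patch 1∩Patch 2| = 9.
|Patch 1 △ Patch 2| = |Patch 1| + |Patch 2| − 2·|Patch 1∩Patch 2| = 24 + 42 − 18 = 48.00.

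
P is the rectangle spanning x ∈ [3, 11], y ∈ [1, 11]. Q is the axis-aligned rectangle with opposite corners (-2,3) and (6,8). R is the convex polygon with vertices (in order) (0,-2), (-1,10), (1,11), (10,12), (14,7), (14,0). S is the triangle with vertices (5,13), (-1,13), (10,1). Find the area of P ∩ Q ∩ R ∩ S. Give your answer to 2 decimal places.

The intersection is the polygon with vertices (6,5.364), (3.583,8), (6,8).
By the shoelace formula its area is 3.19.

3.19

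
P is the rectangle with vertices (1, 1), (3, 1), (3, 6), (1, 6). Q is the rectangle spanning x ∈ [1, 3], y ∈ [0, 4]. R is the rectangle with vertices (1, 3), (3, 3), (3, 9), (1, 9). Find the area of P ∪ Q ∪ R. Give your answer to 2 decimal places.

By inclusion–exclusion:
Individual areas: |P| = 10, |Q| = 8, |R| = 12.
|P∩Q|: x∈[1,3], y∈[1,4] → 2·3 = 6.
|P∩R|: x∈[1,3], y∈[3,6] → 2·3 = 6.
|Q∩R|: x∈[1,3], y∈[3,4] → 2·1 = 2.
|P∩Q∩R| = 2.
|P ∪ Q ∪ R| = 30 − 14 + 2 = 18.00.

18.00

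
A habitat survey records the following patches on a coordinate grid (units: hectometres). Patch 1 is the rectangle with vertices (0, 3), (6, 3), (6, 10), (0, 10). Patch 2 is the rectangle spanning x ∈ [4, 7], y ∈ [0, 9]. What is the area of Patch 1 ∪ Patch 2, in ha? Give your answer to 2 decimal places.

By inclusion–exclusion:
Individual areas: |Patch 1| = 42, |Patch 2| = 27.
|Patch 1∩Patch 2|: x∈[4,6], y∈[3,9] → 2·6 = 12.
|Patch 1 ∪ Patch 2| = 69 − 12 = 57.00.

57.00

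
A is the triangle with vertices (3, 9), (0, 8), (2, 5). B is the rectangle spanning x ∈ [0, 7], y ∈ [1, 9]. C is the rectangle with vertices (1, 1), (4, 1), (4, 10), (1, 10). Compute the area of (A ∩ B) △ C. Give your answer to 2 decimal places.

23.33

|A ∩ B| = 5.5.
|(A ∩ B) ∩ C| = 4.5833.
|(A ∩ B) △ C| = 5.5 + 27 − 9.1667 = 23.33.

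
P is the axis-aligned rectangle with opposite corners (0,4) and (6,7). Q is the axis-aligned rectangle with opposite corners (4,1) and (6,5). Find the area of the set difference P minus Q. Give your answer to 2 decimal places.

|P∩Q|: x∈[4,6], y∈[4,5] → 2·1 = 2.
|P| = 18.
|P ∖ Q| = |P| − |P∩Q| = 18 − 2 = 16.00.

16.00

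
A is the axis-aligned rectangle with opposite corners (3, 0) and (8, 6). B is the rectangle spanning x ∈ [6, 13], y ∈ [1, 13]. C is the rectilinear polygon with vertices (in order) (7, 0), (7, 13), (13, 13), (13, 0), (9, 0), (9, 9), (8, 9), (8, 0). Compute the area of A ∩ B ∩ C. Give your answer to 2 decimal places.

5.00

The intersection is the polygon with vertices (8,1), (7,1), (7,6), (8,6).
By the shoelace formula its area is 5.00.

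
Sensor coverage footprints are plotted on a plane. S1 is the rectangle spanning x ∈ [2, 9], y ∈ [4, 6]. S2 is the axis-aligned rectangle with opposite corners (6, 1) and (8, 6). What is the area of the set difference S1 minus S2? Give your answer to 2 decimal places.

10.00

|S1∩S2|: x∈[6,8], y∈[4,6] → 2·2 = 4.
|S1| = 14.
|S1 ∖ S2| = |S1| − |S1∩S2| = 14 − 4 = 10.00.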